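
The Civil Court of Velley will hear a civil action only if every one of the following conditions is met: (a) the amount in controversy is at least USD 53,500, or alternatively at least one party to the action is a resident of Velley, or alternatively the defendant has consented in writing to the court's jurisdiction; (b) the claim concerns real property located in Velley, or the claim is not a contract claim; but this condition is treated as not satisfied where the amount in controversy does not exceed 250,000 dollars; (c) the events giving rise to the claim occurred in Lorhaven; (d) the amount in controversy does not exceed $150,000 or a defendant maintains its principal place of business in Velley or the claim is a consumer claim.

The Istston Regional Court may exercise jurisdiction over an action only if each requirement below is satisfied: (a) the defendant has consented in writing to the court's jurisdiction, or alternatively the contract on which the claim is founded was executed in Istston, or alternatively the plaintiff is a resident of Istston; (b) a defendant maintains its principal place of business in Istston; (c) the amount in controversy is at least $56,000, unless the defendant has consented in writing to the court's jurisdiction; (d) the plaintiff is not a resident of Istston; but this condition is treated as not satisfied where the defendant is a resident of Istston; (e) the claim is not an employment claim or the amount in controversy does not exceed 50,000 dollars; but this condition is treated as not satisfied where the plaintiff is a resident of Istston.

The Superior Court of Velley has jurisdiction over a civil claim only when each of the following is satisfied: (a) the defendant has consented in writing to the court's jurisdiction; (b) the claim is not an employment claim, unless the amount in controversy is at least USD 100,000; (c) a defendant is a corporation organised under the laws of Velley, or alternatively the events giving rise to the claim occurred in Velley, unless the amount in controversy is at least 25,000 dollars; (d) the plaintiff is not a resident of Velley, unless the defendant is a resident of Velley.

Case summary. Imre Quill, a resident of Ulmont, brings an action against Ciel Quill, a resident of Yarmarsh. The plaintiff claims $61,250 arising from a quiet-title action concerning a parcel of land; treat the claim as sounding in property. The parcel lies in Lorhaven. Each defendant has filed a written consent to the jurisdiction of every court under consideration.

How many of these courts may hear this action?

The Civil Court of Velley:
  (a) The amount in controversy is 61,250 dollars, which meets the 53,500 dollars floor, so this disjunct is met. Met.
  (b) The claim is a property claim, not a contract claim, which satisfies one of the alternatives. But the amount in controversy is $61,250, within the 250,000 dollars ceiling, triggering the carve-out and defeating this condition. Not satisfied.
  (c) The operative events occurred in Lorhaven. Satisfied.
  (d) The amount in controversy is USD 61,250, within the USD 150,000 ceiling, which satisfies one of the alternatives. Satisfied.
  → Not every requirement is met — no jurisdiction.
The Istston Regional Court:
  (a) Every defendant has filed written consent — that alternative is enough. Satisfied.
  (b) No defendant is a corporation. Condition not met.
  (c) The amount in controversy is $61,250, which meets the $56,000 floor. Satisfied.
  (d) The plaintiff resides in Ulmont, which is not Istston. The carve-out does not apply: the defendant resides in Yarmarsh, not Istston. Condition met.
  (e) The claim is a property claim, not an employment claim — that alternative is enough. The carve-out does not apply: the plaintiff resides in Ulmont, not Istston. Satisfied.
  → Not every requirement is met — no jurisdiction.
The Superior Court of Velley:
  (a) Every defendant has filed written consent. Satisfied.
  (b) The claim is a property claim, not an employment claim. Met.
  (c) No defendant is a corporation; the operative events occurred in Lorhaven, not Velley — none of the alternatives is met. The proviso rescues it, though: the amount in controversy is $61,250, which meets the $25,000 floor. Met.
  (d) The plaintiff resides in Ulmont, which is not Velley. Satisfied.
  → Every requirement is satisfied — jurisdiction.
Courts with jurisdiction: the Superior Court of Velley — 1 in total.

1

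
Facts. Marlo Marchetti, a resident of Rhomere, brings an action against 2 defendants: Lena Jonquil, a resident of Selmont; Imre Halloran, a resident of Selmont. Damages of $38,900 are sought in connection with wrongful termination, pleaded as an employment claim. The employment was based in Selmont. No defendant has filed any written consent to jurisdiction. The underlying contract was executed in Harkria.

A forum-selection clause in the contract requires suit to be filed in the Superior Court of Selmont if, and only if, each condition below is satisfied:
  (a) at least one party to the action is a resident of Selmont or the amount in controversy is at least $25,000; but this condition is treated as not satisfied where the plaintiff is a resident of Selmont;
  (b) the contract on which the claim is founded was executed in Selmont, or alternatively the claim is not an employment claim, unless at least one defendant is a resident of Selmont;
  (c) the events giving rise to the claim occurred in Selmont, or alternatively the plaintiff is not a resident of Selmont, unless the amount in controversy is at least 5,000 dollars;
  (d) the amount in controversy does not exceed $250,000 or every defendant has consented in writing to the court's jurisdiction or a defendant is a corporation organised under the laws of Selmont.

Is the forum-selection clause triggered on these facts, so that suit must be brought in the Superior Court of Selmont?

Yes

The Superior Court of Selmont:
  (a) Lena Jonquil resides in Selmont, so this disjunct is met. And the carve-out is inapplicable — the plaintiff resides in Rhomere, not Selmont. Satisfied.
  (b) The contract was executed in Harkria, not Selmont; the claim is an employment claim — no alternative holds. But Lena Jonquil resides in Selmont, and the 'unless' clause therefore excuses the requirement. Satisfied.
  (c) The operative events occurred in Selmont, which satisfies one of the alternatives. Satisfied.
  (d) The amount in controversy is 38,900 dollars, within the $250,000 ceiling, which satisfies one of the alternatives. Condition met.
  → Forum clause is triggered.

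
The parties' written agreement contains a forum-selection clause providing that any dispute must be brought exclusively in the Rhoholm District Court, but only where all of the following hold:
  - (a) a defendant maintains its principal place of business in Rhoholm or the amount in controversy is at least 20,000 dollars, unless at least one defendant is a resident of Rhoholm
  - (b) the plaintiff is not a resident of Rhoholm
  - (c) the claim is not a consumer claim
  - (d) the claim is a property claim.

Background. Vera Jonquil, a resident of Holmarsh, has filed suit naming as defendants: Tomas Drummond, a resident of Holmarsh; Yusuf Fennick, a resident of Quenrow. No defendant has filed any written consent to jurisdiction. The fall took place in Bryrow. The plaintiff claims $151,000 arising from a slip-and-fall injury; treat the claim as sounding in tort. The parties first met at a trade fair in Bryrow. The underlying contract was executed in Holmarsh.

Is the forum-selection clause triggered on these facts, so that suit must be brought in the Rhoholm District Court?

No

The Rhoholm District Court:
  (a) The amount in controversy is 151,000 dollars, which meets the USD 20,000 floor, so one alternative holds. Condition met.
  (b) The plaintiff resides in Holmarsh, which is not Rhoholm. Condition met.
  (c) The claim is a tort claim, not a consumer claim. Met.
  (d) The claim is a tort claim, not a property claim. Fails.
  → The clause does not apply.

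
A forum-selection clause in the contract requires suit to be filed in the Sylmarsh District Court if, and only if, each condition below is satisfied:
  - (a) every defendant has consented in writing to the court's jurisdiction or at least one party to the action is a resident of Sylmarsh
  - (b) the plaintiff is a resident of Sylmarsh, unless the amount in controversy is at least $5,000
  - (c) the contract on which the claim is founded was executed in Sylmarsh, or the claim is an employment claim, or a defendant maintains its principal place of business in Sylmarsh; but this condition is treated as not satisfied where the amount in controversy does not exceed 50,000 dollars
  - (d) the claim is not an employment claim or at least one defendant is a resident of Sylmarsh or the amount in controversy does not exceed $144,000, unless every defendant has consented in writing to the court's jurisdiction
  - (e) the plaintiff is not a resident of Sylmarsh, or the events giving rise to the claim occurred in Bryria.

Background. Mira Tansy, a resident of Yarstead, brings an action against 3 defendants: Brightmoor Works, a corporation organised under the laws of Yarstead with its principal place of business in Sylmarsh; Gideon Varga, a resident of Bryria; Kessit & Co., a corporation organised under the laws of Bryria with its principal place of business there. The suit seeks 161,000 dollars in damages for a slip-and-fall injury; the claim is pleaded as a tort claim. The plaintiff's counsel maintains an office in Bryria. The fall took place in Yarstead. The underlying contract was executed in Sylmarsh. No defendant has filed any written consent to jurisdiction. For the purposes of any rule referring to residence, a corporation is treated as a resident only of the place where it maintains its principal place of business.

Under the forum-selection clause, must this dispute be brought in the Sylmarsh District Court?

Yes

The Sylmarsh District Court:
  (a) Brightmoor Works resides in Sylmarsh, so one alternative holds. Satisfied.
  (b) The plaintiff resides in Yarstead, not Sylmarsh. But the amount in controversy is USD 161,000, which meets the 5,000 dollars floor, and the 'unless' clause therefore excuses the requirement. Condition met.
  (c) The contract was executed in Sylmarsh, so this disjunct is met. The carve-out does not apply: the amount in controversy is USD 161,000, above the USD 50,000 ceiling. Met.
  (d) The claim is a tort claim, not an employment claim, so one alternative holds. Met.
  (e) The plaintiff resides in Yarstead, which is not Sylmarsh, so one alternative holds. Satisfied.
  → The clause applies.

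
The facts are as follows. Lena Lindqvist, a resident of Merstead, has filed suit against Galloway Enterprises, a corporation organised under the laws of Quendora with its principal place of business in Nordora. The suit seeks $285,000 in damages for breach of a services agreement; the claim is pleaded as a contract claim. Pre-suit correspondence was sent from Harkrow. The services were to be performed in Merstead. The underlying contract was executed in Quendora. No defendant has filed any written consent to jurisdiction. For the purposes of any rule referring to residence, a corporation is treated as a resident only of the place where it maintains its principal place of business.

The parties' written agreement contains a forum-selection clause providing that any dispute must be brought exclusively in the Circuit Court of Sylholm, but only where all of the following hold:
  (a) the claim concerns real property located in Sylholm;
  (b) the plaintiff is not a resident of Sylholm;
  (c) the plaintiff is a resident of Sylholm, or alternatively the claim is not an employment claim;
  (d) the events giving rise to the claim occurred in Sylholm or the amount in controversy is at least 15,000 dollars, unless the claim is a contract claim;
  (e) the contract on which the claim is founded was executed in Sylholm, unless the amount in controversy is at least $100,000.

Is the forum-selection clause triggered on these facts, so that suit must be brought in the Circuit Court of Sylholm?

The Circuit Court of Sylholm:
  (a) The claim does not concern real property. Condition not met.
  (b) The plaintiff resides in Merstead, which is not Sylholm. Satisfied.
  (c) The claim is a contract claim, not an employment claim — that alternative is enough. Satisfied.
  (d) The amount in controversy is USD 285,000, which meets the 15,000 dollars floor, so one alternative holds. Condition met.
  (e) The contract was executed in Quendora, not Sylholm. But the amount in controversy is 285,000 dollars, which meets the $100,000 floor, and the 'unless' clause therefore excuses the requirement. Met.
  → The clause does not apply.

No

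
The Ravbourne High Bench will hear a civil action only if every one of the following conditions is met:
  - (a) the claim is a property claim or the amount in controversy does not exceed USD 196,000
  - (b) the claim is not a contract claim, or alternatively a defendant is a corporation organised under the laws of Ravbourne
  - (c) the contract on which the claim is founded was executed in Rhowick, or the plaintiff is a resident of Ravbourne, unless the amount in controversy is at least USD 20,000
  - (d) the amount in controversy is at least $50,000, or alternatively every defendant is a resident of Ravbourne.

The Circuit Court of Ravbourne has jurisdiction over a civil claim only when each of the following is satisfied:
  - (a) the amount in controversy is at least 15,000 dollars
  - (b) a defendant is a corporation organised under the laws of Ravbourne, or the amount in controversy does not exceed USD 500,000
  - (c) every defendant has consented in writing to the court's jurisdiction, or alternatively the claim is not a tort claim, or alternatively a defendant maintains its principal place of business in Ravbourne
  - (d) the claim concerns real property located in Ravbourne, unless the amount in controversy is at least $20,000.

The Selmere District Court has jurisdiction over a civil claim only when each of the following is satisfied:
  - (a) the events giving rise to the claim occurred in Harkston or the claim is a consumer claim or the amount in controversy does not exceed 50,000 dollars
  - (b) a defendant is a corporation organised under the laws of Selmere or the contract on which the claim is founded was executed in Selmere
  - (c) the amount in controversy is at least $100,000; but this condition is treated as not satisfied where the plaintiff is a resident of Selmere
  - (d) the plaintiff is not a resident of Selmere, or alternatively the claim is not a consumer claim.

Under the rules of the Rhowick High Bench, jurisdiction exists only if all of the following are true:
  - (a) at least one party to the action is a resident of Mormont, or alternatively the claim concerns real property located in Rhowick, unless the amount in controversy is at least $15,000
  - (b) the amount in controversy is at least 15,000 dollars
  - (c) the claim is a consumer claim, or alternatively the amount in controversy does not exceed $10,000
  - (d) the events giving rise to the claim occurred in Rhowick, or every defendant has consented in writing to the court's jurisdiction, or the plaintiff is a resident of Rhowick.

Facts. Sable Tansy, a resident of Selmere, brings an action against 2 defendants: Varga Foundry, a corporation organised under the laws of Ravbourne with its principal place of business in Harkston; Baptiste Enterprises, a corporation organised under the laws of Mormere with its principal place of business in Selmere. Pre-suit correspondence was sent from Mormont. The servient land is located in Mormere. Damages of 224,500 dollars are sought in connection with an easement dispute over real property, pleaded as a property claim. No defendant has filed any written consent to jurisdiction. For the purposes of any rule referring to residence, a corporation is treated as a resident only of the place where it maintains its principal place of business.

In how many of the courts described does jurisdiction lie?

The Ravbourne High Bench:
  (a) The claim is a property claim — that alternative is enough. Condition met.
  (b) The claim is a property claim, not a contract claim, so one alternative holds. Satisfied.
  (c) No contract (and hence no place of execution) is alleged; the plaintiff resides in Selmere, not Ravbourne — none of the alternatives is met. However, the amount in controversy is USD 224,500, which meets the $20,000 floor, so the 'unless' proviso supplies this condition. Satisfied.
  (d) The amount in controversy is USD 224,500, which meets the USD 50,000 floor — that alternative is enough. Met.
  → Every requirement is satisfied — jurisdiction.
The Circuit Court of Ravbourne:
  (a) The amount in controversy is USD 224,500, which meets the 15,000 dollars floor. Met.
  (b) Varga Foundry is organised under the laws of Ravbourne, so one alternative holds. Satisfied.
  (c) The claim is a property claim, not a tort claim — that alternative is enough. Satisfied.
  (d) The property lies in Mormere, not Ravbourne. But the amount in controversy is USD 224,500, which meets the 20,000 dollars floor, and the 'unless' clause therefore excuses the requirement. Condition met.
  → Every requirement is satisfied — jurisdiction.
The Selmere District Court:
  (a) The operative events occurred in Mormere, not Harkston; the claim is a property claim, not a consumer claim; the amount in controversy is USD 224,500, above the 50,000 dollars ceiling — every alternative fails. Condition not met.
  (b) The corporate defendant(s) are organised in Mormere, Ravbourne, not Selmere; no contract (and hence no place of execution) is alleged — none of the alternatives is met. Fails.
  (c) The amount in controversy is $224,500, which meets the $100,000 floor. But the plaintiff resides in Selmere, triggering the carve-out and defeating this condition. Not met.
  (d) The claim is a property claim, not a consumer claim — that alternative is enough. Satisfied.
  → Not every requirement is met — no jurisdiction.
The Rhowick High Bench:
  (a) No party resides in Mormont; the property lies in Mormere, not Rhowick — every alternative fails. The proviso rescues it, though: the amount in controversy is 224,500 dollars, which meets the USD 15,000 floor. Condition met.
  (b) The amount in controversy is 224,500 dollars, which meets the USD 15,000 floor. Satisfied.
  (c) The claim is a property claim, not a consumer claim; the amount in controversy is $224,500, above the $10,000 ceiling — every alternative fails. Not satisfied.
  (d) The operative events occurred in Mormere, not Rhowick; no such written consent has been filed; the plaintiff resides in Selmere, not Rhowick — no alternative holds. Condition not met.
  → Not every requirement is met — no jurisdiction.
Courts with jurisdiction: the Ravbourne High Bench, the Circuit Court of Ravbourne — 2 in total.

2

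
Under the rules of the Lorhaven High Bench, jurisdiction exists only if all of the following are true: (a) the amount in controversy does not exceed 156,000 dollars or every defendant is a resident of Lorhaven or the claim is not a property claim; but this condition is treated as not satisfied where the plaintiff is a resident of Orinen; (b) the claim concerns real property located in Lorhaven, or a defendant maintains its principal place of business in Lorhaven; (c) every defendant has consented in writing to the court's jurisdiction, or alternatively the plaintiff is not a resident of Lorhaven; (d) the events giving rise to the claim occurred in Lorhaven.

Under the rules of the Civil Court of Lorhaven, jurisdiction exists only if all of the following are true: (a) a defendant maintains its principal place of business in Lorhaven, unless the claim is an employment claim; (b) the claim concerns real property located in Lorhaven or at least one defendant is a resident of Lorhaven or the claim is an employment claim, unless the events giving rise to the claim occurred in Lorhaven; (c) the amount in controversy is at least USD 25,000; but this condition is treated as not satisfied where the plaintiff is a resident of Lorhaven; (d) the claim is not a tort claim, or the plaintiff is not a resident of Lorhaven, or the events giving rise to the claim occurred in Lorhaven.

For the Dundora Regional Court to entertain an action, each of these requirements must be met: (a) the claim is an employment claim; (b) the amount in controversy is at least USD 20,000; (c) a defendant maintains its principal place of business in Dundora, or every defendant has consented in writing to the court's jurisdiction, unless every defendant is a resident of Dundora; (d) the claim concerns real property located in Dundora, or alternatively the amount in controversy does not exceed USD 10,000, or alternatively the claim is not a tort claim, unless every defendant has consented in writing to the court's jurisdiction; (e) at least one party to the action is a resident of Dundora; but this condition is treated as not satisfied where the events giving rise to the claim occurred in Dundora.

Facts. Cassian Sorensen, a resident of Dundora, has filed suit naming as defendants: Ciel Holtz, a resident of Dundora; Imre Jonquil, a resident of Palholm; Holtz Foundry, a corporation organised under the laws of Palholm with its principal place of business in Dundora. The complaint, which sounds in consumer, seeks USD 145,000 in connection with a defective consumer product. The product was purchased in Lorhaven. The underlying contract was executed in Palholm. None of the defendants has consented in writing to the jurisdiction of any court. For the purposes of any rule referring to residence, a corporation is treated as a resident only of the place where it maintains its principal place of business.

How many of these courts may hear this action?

The Lorhaven High Bench:
  (a) The amount in controversy is USD 145,000, within the 156,000 dollars ceiling, so one alternative holds. The carve-out does not apply: the plaintiff resides in Dundora, not Orinen. Condition met.
  (b) The claim does not concern real property; the corporate defendant(s) have their principal place of business in Dundora, not Lorhaven — no alternative holds. Condition not met.
  (c) The plaintiff resides in Dundora, which is not Lorhaven, which satisfies one of the alternatives. Met.
  (d) The operative events occurred in Lorhaven. Met.
  → The court lacks jurisdiction.
The Civil Court of Lorhaven:
  (a) The corporate defendant(s) have their principal place of business in Dundora, not Lorhaven. The proviso offers no rescue either, since the claim is a consumer claim, not an employment claim. Condition not met.
  (b) The claim does not concern real property; no defendant resides in Lorhaven (they reside in Dundora, Palholm, Dundora); the claim is a consumer claim, not an employment claim — none of the alternatives is met. But the operative events occurred in Lorhaven, and the 'unless' clause therefore excuses the requirement. Condition met.
  (c) The amount in controversy is 145,000 dollars, which meets the $25,000 floor. The exception is not triggered, since the plaintiff resides in Dundora, not Lorhaven. Satisfied.
  (d) The claim is a consumer claim, not a tort claim — that alternative is enough. Met.
  → No jurisdiction.
The Dundora Regional Court:
  (a) The claim is a consumer claim, not an employment claim. Condition not met.
  (b) The amount in controversy is 145,000 dollars, which meets the 20,000 dollars floor. Satisfied.
  (c) Holtz Foundry has its principal place of business in Dundora, which satisfies one of the alternatives. Met.
  (d) The claim is a consumer claim, not a tort claim, so this disjunct is met. Met.
  (e) Cassian Sorensen resides in Dundora. The exception is not triggered, since the operative events occurred in Lorhaven, not Dundora. Satisfied.
  → Not every requirement is met — no jurisdiction.
No court satisfies all of its conditions.

0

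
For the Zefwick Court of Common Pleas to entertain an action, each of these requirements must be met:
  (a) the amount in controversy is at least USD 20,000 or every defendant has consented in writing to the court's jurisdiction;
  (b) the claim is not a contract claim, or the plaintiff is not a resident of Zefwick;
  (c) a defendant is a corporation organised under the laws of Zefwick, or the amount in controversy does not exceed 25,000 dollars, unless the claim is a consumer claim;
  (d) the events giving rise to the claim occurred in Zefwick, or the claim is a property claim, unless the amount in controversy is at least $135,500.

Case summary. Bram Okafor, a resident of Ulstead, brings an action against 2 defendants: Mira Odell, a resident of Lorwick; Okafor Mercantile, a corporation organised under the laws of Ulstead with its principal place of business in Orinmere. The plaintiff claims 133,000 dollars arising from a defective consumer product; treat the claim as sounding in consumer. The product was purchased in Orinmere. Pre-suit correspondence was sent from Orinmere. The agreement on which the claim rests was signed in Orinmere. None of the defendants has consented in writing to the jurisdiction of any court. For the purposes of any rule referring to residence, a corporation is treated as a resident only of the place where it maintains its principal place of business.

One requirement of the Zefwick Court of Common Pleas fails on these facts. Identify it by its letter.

The Zefwick Court of Common Pleas:
  (a) The amount in controversy is 133,000 dollars, which meets the $20,000 floor — that alternative is enough. Met.
  (b) The claim is a consumer claim, not a contract claim, so one alternative holds. Met.
  (c) The corporate defendant(s) are organised in Ulstead, not Zefwick; the amount in controversy is $133,000, above the $25,000 ceiling — every alternative fails. The proviso rescues it, though: the claim is a consumer claim. Met.
  (d) The operative events occurred in Orinmere, not Zefwick; the claim is a consumer claim, not a property claim — none of the alternatives is met. And the amount in controversy is 133,000 dollars, below the USD 135,500 floor, so the proviso does not save it. Condition not met.
Only condition (d) fails.

(d)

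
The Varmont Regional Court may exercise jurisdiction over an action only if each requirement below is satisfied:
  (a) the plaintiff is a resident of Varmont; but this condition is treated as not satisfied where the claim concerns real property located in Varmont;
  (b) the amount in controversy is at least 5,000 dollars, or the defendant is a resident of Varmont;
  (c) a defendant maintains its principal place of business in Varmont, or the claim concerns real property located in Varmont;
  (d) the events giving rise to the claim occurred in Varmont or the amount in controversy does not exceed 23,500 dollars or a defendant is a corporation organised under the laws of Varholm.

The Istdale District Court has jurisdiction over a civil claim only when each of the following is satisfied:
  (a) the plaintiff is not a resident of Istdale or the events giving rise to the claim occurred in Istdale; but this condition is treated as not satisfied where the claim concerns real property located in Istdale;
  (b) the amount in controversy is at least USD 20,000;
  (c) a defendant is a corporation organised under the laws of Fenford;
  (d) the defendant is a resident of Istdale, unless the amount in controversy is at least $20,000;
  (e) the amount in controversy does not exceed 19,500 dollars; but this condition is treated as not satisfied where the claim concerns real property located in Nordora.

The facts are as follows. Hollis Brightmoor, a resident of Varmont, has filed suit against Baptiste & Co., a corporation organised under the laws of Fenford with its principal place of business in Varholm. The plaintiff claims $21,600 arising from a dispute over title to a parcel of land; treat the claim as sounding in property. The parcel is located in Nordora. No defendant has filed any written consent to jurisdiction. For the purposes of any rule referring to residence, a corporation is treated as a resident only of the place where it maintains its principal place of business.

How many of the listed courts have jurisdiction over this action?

0

The Varmont Regional Court:
  (a) The plaintiff resides in Varmont. And the carve-out is inapplicable — the property lies in Nordora, not Varmont. Met.
  (b) The amount in controversy is $21,600, which meets the $5,000 floor, so one alternative holds. Met.
  (c) The corporate defendant(s) have their principal place of business in Varholm, not Varmont; the property lies in Nordora, not Varmont — no alternative holds. Condition not met.
  (d) The amount in controversy is USD 21,600, within the $23,500 ceiling, which satisfies one of the alternatives. Condition met.
  → No jurisdiction.
The Istdale District Court:
  (a) The plaintiff resides in Varmont, which is not Istdale, so one alternative holds. And the carve-out is inapplicable — the property lies in Nordora, not Istdale. Met.
  (b) The amount in controversy is USD 21,600, which meets the $20,000 floor. Met.
  (c) Baptiste & Co. is organised under the laws of Fenford. Met.
  (d) The defendant resides in Varholm, not Istdale. The proviso rescues it, though: the amount in controversy is $21,600, which meets the $20,000 floor. Satisfied.
  (e) The amount in controversy is $21,600, above the $19,500 ceiling. Not satisfied.
  → At least one condition fails; no jurisdiction.
No court satisfies all of its conditions.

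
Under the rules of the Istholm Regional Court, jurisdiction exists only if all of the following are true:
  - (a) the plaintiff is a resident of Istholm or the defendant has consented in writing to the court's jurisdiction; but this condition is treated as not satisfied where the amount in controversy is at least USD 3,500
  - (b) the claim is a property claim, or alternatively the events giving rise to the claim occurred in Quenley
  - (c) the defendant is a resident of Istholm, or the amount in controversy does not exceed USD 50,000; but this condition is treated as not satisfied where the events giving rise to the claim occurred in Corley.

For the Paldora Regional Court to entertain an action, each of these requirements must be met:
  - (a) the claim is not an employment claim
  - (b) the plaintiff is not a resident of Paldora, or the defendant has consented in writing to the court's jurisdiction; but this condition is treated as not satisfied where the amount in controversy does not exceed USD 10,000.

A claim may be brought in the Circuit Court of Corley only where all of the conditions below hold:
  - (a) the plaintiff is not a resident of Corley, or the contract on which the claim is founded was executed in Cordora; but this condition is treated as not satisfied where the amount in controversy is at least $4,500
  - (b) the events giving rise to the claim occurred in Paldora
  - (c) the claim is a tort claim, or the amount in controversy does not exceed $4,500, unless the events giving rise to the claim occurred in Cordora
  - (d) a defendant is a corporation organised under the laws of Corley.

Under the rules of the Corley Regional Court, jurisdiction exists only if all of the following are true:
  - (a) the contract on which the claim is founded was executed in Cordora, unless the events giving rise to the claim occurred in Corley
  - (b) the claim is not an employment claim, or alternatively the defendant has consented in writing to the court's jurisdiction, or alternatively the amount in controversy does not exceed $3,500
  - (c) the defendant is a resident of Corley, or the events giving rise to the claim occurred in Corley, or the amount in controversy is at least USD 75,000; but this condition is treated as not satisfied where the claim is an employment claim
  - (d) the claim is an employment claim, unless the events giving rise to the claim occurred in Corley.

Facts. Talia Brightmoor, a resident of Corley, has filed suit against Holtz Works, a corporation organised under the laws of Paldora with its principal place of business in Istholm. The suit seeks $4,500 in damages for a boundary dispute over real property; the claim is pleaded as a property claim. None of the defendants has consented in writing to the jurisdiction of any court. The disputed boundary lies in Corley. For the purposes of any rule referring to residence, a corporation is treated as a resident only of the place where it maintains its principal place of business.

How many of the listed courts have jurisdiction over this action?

The Istholm Regional Court:
  (a) The plaintiff resides in Corley, not Istholm; no such written consent has been filed — every alternative fails. Condition not met.
  (b) The claim is a property claim, so one alternative holds. Met.
  (c) The defendant resides in Istholm, which satisfies one of the alternatives. But the operative events occurred in Corley, triggering the carve-out and defeating this condition. Not met.
  → Not every requirement is met — no jurisdiction.
The Paldora Regional Court:
  (a) The claim is a property claim, not an employment claim. Satisfied.
  (b) The plaintiff resides in Corley, which is not Paldora, which satisfies one of the alternatives. But the amount in controversy is 4,500 dollars, within the $10,000 ceiling, triggering the carve-out and defeating this condition. Fails.
  → Not every requirement is met — no jurisdiction.
The Circuit Court of Corley:
  (a) The plaintiff resides in Corley; no contract (and hence no place of execution) is alleged — none of the alternatives is met. Not satisfied.
  (b) The operative events occurred in Corley, not Paldora. Not met.
  (c) The amount in controversy is USD 4,500, within the 4,500 dollars ceiling, which satisfies one of the alternatives. Satisfied.
  (d) The corporate defendant(s) are organised in Paldora, not Corley. Not met.
  → The court lacks jurisdiction.
The Corley Regional Court:
  (a) No contract (and hence no place of execution) is alleged. But the operative events occurred in Corley, and the 'unless' clause therefore excuses the requirement. Met.
  (b) The claim is a property claim, not an employment claim — that alternative is enough. Met.
  (c) The operative events occurred in Corley, which satisfies one of the alternatives. The exception is not triggered, since the claim is a property claim, not an employment claim. Condition met.
  (d) The claim is a property claim, not an employment claim. The proviso rescues it, though: the operative events occurred in Corley. Met.
  → Jurisdiction lies.
Courts with jurisdiction: the Corley Regional Court — 1 in total.

1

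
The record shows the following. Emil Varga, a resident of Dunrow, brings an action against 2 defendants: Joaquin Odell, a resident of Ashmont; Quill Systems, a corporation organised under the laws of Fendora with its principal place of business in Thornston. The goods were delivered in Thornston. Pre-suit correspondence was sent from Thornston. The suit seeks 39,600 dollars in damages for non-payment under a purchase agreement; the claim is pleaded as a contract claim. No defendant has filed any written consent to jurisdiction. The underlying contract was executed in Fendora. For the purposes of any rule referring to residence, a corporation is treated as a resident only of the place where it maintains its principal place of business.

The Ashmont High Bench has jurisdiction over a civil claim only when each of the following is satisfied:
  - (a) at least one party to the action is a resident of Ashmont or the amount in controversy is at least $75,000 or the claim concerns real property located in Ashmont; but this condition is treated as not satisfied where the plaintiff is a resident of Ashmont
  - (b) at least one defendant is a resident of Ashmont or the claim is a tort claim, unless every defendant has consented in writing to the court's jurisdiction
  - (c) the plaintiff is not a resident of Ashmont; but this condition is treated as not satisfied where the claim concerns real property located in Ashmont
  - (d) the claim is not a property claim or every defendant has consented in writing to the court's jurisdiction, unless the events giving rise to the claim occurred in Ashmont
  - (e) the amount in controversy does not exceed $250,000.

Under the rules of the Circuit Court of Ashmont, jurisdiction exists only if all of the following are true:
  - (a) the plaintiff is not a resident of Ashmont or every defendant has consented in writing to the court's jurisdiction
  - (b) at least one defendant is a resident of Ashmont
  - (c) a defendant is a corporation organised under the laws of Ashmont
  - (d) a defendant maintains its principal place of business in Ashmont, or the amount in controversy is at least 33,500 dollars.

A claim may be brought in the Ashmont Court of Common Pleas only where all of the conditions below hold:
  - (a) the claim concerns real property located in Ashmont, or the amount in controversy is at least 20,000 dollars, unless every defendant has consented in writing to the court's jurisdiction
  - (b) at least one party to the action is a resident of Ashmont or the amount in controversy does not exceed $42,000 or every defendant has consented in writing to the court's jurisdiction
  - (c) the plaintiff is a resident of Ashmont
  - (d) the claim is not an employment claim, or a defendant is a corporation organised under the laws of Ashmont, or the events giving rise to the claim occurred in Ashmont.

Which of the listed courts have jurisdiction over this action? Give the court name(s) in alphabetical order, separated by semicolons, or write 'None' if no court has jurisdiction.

the Ashmont High Bench

The Ashmont High Bench:
  (a) Joaquin Odell resides in Ashmont, which satisfies one of the alternatives. The carve-out does not apply: the plaintiff resides in Dunrow, not Ashmont. Met.
  (b) Joaquin Odell resides in Ashmont, so this disjunct is met. Satisfied.
  (c) The plaintiff resides in Dunrow, which is not Ashmont. And the carve-out is inapplicable — the claim does not concern real property. Satisfied.
  (d) The claim is a contract claim, not a property claim, so this disjunct is met. Met.
  (e) The amount in controversy is 39,600 dollars, within the USD 250,000 ceiling. Condition met.
  → Every requirement is satisfied — jurisdiction.
The Circuit Court of Ashmont:
  (a) The plaintiff resides in Dunrow, which is not Ashmont — that alternative is enough. Condition met.
  (b) Joaquin Odell resides in Ashmont. Satisfied.
  (c) The corporate defendant(s) are organised in Fendora, not Ashmont. Not satisfied.
  (d) The amount in controversy is 39,600 dollars, which meets the 33,500 dollars floor, so this disjunct is met. Met.
  → Not every requirement is met — no jurisdiction.
The Ashmont Court of Common Pleas:
  (a) The amount in controversy is 39,600 dollars, which meets the USD 20,000 floor — that alternative is enough. Met.
  (b) Joaquin Odell resides in Ashmont, so one alternative holds. Condition met.
  (c) The plaintiff resides in Dunrow, not Ashmont. Fails.
  (d) The claim is a contract claim, not an employment claim, so this disjunct is met. Condition met.
  → Not every requirement is met — no jurisdiction.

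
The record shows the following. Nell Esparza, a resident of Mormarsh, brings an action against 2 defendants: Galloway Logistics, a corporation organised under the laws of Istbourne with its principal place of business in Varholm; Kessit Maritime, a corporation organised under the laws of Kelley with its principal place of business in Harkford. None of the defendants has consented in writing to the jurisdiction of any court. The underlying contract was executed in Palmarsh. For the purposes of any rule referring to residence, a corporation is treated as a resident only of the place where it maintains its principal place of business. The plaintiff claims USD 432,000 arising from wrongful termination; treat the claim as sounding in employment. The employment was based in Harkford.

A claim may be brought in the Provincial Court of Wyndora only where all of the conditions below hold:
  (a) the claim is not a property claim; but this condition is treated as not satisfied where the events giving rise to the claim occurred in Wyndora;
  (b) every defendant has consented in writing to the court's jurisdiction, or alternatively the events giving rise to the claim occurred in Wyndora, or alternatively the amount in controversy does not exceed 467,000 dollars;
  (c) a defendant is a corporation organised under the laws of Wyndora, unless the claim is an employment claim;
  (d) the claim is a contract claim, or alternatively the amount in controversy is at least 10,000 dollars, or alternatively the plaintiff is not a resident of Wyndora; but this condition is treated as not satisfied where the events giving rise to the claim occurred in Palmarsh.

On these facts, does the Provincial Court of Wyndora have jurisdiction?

The Provincial Court of Wyndora:
  (a) The claim is an employment claim, not a property claim. And the carve-out is inapplicable — the operative events occurred in Harkford, not Wyndora. Met.
  (b) The amount in controversy is $432,000, within the USD 467,000 ceiling, which satisfies one of the alternatives. Met.
  (c) The corporate defendant(s) are organised in Istbourne, Kelley, not Wyndora. However, the claim is an employment claim, so the 'unless' proviso supplies this condition. Met.
  (d) The amount in controversy is USD 432,000, which meets the 10,000 dollars floor, which satisfies one of the alternatives. And the carve-out is inapplicable — the operative events occurred in Harkford, not Palmarsh. Satisfied.
  → All conditions met; jurisdiction exists.

Yes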